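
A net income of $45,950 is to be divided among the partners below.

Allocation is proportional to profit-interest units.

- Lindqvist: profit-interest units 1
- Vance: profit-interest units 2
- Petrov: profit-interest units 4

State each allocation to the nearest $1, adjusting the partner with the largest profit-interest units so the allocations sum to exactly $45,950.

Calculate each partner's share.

Lindqvist: $6,564 | Vance: $13,129 | Petrov: $26,257

Profit-interest units total: 1 + 2 + 4 = 7.
Proportional shares: Lindqvist 6,564.29; Vance 13,128.57; Petrov 26,257.14.
Rounded to nearest $1: Lindqvist $6,564; Vance $13,129; Petrov $26,257. Sum = $45,950.
Rounded total matches; no reconciliation needed.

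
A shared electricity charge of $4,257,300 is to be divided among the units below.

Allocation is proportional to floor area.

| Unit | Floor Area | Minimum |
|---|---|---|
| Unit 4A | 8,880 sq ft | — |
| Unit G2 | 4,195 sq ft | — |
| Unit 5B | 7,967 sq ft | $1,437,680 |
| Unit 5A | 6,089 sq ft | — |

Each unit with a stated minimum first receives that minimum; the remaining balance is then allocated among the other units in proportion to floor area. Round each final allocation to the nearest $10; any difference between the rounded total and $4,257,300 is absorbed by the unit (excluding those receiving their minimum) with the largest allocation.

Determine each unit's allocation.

Unit 4A: $1,306,530 | Unit G2: $617,210 | Unit 5B: $1,437,680 | Unit 5A: $895,880

Minimums first: Unit 5B $1,437,680. Residual $2,819,620.
Residual split over remaining floor area 19,164: Unit 4A 1,306,523.98 → $1,306,520; Unit G2 617,214.88 → $617,210; Unit 5A 895,881.14 → $895,880.
Rounding difference +$10 applied to Unit 4A → $1,306,530.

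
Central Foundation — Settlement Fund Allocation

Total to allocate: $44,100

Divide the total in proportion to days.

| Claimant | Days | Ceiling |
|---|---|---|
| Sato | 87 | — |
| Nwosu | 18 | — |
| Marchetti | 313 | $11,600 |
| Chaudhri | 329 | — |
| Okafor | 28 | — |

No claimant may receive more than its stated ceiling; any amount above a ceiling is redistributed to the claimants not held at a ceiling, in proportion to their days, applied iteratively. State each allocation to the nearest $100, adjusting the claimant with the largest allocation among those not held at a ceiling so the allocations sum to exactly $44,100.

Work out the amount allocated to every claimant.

Total days = 775.
Proportional shares (ignoring caps): Sato 4,950.58; Nwosu 1,024.26; Marchetti 17,810.71; Chaudhri 18,721.16; Okafor 1,593.29.
Cap binds for Marchetti ($11,600); residual $32,500 reallocated over remaining days 462.
Remaining shares: Sato 6,120.13 → $6,100; Nwosu 1,266.23 → $1,300; Chaudhri 23,143.94 → $23,100; Okafor 1,969.70 → $2,000.

Sato: $6,100 · Nwosu: $1,300 · Marchetti: $11,600 · Chaudhri: $23,100 · Okafor: $2,000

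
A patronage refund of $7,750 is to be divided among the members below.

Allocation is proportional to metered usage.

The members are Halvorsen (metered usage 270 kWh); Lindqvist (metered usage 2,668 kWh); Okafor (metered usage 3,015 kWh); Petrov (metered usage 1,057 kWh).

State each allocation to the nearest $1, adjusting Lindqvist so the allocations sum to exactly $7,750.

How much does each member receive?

Halvorsen: $299 | Lindqvist: $2,949 | Okafor: $3,333 | Petrov: $1,169

Total metered usage = 7,010.
Proportional shares: Halvorsen 270/7,010 × $7,750 = 298.502; Lindqvist 2,668/7,010 × $7,750 = 2,949.64; Okafor 3,015/7,010 × $7,750 = 3,333.27; Petrov 1,057/7,010 × $7,750 = 1,168.58.
At nearest $1: Halvorsen $299; Lindqvist $2,950; Okafor $3,333; Petrov $1,169. Sum = $7,751.
Difference $7,750 − $7,751 = −$1 applied to Lindqvist: Lindqvist becomes $2,949.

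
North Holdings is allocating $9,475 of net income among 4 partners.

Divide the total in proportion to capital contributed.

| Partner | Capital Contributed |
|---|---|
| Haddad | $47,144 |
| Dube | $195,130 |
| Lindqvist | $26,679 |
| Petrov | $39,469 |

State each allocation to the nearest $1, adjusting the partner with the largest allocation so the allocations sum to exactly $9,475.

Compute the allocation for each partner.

Sum of capital contributed: 308,422.
Unrounded shares: Haddad 47,144/308,422 × $9,475 = 1,448.31; Dube 195,130/308,422 × $9,475 = 5,994.57; Lindqvist 26,679/308,422 × $9,475 = 819.60; Petrov 39,469/308,422 × $9,475 = 1,212.52.
Rounded to nearest $1: Haddad $1,448; Dube $5,995; Lindqvist $820; Petrov $1,213. Sum = $9,476.
Difference $9,475 − $9,476 = −$1 applied to largest allocation (Dube): Dube becomes $5,994.

Haddad: $1,448; Dube: $5,994; Lindqvist: $820; Petrov: $1,213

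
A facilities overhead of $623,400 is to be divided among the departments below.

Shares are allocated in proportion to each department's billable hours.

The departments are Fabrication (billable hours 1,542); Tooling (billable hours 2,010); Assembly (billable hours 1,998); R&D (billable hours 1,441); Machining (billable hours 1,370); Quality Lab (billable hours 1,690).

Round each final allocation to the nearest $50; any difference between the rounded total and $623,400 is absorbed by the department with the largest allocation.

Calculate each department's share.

Combined billable hours = 10,051.
Raw shares: Fabrication 1,542/10,051 × $623,400 = 95,640.51; Tooling 2,010/10,051 × $623,400 = 124,667.60; Assembly 1,998/10,051 × $623,400 = 123,923.31; R&D 1,441/10,051 × $623,400 = 89,376.12; Machining 1,370/10,051 × $623,400 = 84,972.44; Quality Lab 1,690/10,051 × $623,400 = 104,820.02.
Rounded to nearest $50: Fabrication $95,650; Tooling $124,650; Assembly $123,900; R&D $89,400; Machining $84,950; Quality Lab $104,800. Sum = $623,350.
Difference $623,400 − $623,350 = +$50 applied to largest allocation (Tooling): Tooling becomes $124,700.

Fabrication: $95,650 | Tooling: $124,700 | Assembly: $123,900 | R&D: $89,400 | Machining: $84,950 | Quality Lab: $104,800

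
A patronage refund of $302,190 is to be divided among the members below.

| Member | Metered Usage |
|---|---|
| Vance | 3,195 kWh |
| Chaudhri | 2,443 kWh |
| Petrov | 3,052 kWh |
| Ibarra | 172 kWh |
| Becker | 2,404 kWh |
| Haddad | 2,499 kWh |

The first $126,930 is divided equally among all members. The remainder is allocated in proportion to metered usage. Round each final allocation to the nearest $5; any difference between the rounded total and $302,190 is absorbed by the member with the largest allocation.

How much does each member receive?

$126,930 shared equally gives $21,155 per member.
Remainder $175,260 by metered usage (total 13,765): Vance 40,679.67 → $40,680; Chaudhri 31,104.99 → $31,105; Petrov 38,858.96 → $38,860; Ibarra 2,189.95 → $2,190; Becker 30,608.43 → $30,610; Haddad 31,818.00 → $31,820.
Rounding difference −$5 on remainder applied to Vance.
Totals: Vance $21,155 + $40,675 = $61,830; Chaudhri $21,155 + $31,105 = $52,260; Petrov $21,155 + $38,860 = $60,015; Ibarra $21,155 + $2,190 = $23,345; Becker $21,155 + $30,610 = $51,765; Haddad $21,155 + $31,820 = $52,975.

Vance: $61,830; Chaudhri: $52,260; Petrov: $60,015; Ibarra: $23,345; Becker: $51,765; Haddad: $52,975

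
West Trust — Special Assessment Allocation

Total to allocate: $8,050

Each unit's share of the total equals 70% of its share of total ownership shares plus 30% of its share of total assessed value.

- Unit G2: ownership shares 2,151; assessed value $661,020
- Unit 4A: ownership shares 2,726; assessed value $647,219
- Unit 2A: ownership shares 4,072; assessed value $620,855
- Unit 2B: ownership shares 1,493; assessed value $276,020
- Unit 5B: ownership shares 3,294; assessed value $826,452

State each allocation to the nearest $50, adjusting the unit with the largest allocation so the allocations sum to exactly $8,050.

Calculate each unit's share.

Ownership shares total 13,736; assessed value total 3,031,566.
Combined weights (70% ownership shares + 30% assessed value): Unit G2 0.1750; Unit 4A 0.2030; Unit 2A 0.2690; Unit 2B 0.1034; Unit 5B 0.2497.
Proportional shares: Unit G2 1,409.00; Unit 4A 1,633.89; Unit 2A 2,165.06; Unit 2B 832.36; Unit 5B 2,009.68.
At nearest $50: Unit G2 $1,400; Unit 4A $1,650; Unit 2A $2,150; Unit 2B $850; Unit 5B $2,000. Sum = $8,050.
Sum already equals the total — no adjustment.

Unit G2: $1,400; Unit 4A: $1,650; Unit 2A: $2,150; Unit 2B: $850; Unit 5B: $2,000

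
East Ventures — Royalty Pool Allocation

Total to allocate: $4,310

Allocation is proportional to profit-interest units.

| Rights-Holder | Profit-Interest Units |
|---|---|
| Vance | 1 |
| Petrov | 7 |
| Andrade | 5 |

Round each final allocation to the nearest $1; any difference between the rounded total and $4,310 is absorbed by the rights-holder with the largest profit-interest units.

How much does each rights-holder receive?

Vance: $332; Petrov: $2,320; Andrade: $1,658

Sum of profit-interest units: 1 + 7 + 5 = 13.
Pro-rata amounts: Vance 331.54; Petrov 2,320.77; Andrade 1,657.69.
After rounding ($1): Vance $332; Petrov $2,321; Andrade $1,658. Sum = $4,311.
Difference $4,310 − $4,311 = −$1 applied to largest profit-interest units (Petrov): Petrov becomes $2,320.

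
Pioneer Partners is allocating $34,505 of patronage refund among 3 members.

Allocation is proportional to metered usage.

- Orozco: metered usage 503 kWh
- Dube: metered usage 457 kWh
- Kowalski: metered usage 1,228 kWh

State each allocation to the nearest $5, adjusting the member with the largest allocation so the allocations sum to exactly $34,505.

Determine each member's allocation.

Combined metered usage = 2,188.
Proportional shares: Orozco 503/2,188 × $34,505 = 7,932.37; Dube 457/2,188 × $34,505 = 7,206.94; Kowalski 1,228/2,188 × $34,505 = 19,365.69.
After rounding ($5): Orozco $7,930; Dube $7,205; Kowalski $19,365. Sum = $34,500.
Difference $34,505 − $34,500 = +$5 applied to largest allocation (Kowalski): Kowalski becomes $19,370.

Orozco: $7,930; Dube: $7,205; Kowalski: $19,370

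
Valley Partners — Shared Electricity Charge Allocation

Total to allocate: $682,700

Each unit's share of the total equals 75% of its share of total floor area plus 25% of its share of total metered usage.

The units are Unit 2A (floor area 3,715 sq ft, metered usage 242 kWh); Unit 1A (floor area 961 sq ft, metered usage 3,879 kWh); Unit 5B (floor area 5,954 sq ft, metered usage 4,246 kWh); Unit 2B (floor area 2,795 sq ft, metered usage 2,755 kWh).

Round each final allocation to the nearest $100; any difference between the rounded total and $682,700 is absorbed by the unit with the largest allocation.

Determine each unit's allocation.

Unit 2A: $145,400 · Unit 1A: $96,200 · Unit 5B: $292,200 · Unit 2B: $148,900

Floor area total 13,425; metered usage total 11,122.
Blended shares (75% floor area + 25% metered usage): Unit 2A 0.2130; Unit 1A 0.1409; Unit 5B 0.4281; Unit 2B 0.2181.
Proportional shares: Unit 2A 145,402.52; Unit 1A 96,178.23; Unit 5B 292,241.45; Unit 2B 148,877.80.
After rounding ($100): Unit 2A $145,400; Unit 1A $96,200; Unit 5B $292,200; Unit 2B $148,900. Sum = $682,700.
Sum already equals the total — no adjustment.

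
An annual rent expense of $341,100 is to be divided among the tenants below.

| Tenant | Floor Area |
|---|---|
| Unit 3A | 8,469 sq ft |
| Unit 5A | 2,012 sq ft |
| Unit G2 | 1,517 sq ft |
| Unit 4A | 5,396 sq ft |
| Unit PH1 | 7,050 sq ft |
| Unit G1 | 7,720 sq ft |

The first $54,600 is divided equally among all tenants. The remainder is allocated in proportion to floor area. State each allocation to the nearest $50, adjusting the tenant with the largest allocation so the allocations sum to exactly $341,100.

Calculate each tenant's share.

$54,600 shared equally gives $9,100 per tenant.
Remainder $286,500 by floor area (total 32,164): Unit 3A 75,437.40 → $75,450; Unit 5A 17,921.84 → $17,900; Unit G2 13,512.64 → $13,500; Unit 4A 48,064.73 → $48,050; Unit PH1 62,797.69 → $62,800; Unit G1 68,765.70 → $68,750.
Rounding difference +$50 on remainder applied to Unit 3A.
Totals: Unit 3A $9,100 + $75,500 = $84,600; Unit 5A $9,100 + $17,900 = $27,000; Unit G2 $9,100 + $13,500 = $22,600; Unit 4A $9,100 + $48,050 = $57,150; Unit PH1 $9,100 + $62,800 = $71,900; Unit G1 $9,100 + $68,750 = $77,850.

Unit 3A: $84,600 · Unit 5A: $27,000 · Unit G2: $22,600 · Unit 4A: $57,150 · Unit PH1: $71,900 · Unit G1: $77,850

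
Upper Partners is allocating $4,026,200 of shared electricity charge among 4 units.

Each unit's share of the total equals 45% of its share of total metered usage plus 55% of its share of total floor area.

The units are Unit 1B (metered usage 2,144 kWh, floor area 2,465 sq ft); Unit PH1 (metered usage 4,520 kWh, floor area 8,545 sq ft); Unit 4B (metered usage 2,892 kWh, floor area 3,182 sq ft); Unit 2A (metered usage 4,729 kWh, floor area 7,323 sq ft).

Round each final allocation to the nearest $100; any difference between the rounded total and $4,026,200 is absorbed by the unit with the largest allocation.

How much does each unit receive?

Unit 1B: $525,600 · Unit PH1: $1,452,800 · Unit 4B: $694,300 · Unit 2A: $1,353,500

Metered usage total 14,285; floor area total 21,515.
Combined weights (45% metered usage + 55% floor area): Unit 1B 0.1306; Unit PH1 0.3608; Unit 4B 0.1724; Unit 2A 0.3362.
Raw shares: Unit 1B 525,634.72; Unit PH1 1,452,764.66; Unit 4B 694,301.30; Unit 2A 1,353,499.33.
After rounding ($100): Unit 1B $525,600; Unit PH1 $1,452,800; Unit 4B $694,300; Unit 2A $1,353,500. Sum = $4,026,200.
Rounded total matches; no reconciliation needed.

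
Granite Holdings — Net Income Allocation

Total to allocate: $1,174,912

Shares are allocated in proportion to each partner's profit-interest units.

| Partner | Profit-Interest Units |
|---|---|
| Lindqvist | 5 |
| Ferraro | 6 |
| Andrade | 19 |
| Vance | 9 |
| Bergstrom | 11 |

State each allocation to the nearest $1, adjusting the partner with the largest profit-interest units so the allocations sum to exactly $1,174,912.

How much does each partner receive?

Lindqvist: $117,491 | Ferraro: $140,989 | Andrade: $446,467 | Vance: $211,484 | Bergstrom: $258,481

Combined profit-interest units = 5 + 6 + 19 + 9 + 11 = 50.
Proportional shares: Lindqvist 117,491.20; Ferraro 140,989.44; Andrade 446,466.56; Vance 211,484.16; Bergstrom 258,480.64.
At nearest $1: Lindqvist $117,491; Ferraro $140,989; Andrade $446,467; Vance $211,484; Bergstrom $258,481. Sum = $1,174,912.
Sum already equals the total — no adjustment.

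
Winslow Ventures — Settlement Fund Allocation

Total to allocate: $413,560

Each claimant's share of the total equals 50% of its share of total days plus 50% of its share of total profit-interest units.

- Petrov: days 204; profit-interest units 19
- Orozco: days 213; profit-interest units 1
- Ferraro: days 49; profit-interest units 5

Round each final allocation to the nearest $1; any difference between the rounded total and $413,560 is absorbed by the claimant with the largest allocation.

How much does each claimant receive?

Petrov: $247,674; Orozco: $102,787; Ferraro: $63,099

Days total 466; profit-interest units total 25.
Blended shares (50% days + 50% profit-interest units): Petrov 0.5989; Orozco 0.2485; Ferraro 0.1526.
Proportional shares: Petrov 247,674.52; Orozco 102,786.52; Ferraro 63,098.96.
After rounding ($1): Petrov $247,675; Orozco $102,787; Ferraro $63,099. Sum = $413,561.
Difference $413,560 − $413,561 = −$1 applied to largest allocation (Petrov): Petrov becomes $247,674.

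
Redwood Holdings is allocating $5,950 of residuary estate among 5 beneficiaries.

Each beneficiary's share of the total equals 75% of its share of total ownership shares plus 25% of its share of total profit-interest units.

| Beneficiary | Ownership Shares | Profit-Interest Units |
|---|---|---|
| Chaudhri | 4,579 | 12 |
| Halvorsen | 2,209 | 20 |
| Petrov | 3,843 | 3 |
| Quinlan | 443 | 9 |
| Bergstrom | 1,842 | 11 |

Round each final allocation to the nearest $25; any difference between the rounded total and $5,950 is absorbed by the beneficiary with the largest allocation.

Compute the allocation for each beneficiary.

Totals — ownership shares 12,916, profit-interest units 55.
Composite weights (75% ownership shares + 25% profit-interest units): Chaudhri 0.3204; Halvorsen 0.2192; Petrov 0.2368; Quinlan 0.0666; Bergstrom 0.1570.
Raw shares: Chaudhri 1,906.60; Halvorsen 1,304.12; Petrov 1,408.90; Quinlan 396.47; Bergstrom 933.91.
Rounded to nearest $25: Chaudhri $1,900; Halvorsen $1,300; Petrov $1,400; Quinlan $400; Bergstrom $925. Sum = $5,925.
Difference $5,950 − $5,925 = +$25 applied to largest allocation (Chaudhri): Chaudhri becomes $1,925.

Chaudhri: $1,925 | Halvorsen: $1,300 | Petrov: $1,400 | Quinlan: $400 | Bergstrom: $925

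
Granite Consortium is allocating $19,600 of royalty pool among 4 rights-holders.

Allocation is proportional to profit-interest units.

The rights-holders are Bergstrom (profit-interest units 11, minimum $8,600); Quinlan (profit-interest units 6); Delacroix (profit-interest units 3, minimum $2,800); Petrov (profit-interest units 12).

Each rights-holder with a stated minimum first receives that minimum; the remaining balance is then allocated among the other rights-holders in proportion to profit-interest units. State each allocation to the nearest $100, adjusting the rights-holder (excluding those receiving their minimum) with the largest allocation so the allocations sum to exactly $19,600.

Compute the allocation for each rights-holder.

Bergstrom: $8,600 · Quinlan: $2,700 · Delacroix: $2,800 · Petrov: $5,500

Fund the minimums — Bergstrom $8,600; Delacroix $2,800. Residual $8,200.
Residual split over remaining profit-interest units 18: Quinlan 2,733.33 → $2,700; Petrov 5,466.67 → $5,500.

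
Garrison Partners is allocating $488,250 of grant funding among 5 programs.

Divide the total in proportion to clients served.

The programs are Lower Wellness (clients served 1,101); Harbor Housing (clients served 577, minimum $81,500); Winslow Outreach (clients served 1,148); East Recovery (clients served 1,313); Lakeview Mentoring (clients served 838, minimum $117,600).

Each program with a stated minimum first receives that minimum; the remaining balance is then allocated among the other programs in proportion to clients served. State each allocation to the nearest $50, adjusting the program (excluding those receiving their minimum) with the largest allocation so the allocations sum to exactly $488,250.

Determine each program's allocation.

Minimums first: Harbor Housing $81,500; Lakeview Mentoring $117,600. Remaining pool $289,150.
Remaining pool split over remaining clients served 3,562: Lower Wellness 89,375.11 → $89,400; Winslow Outreach 93,190.40 → $93,200; East Recovery 106,584.49 → $106,600.
Rounding difference −$50 applied to East Recovery → $106,550.

Lower Wellness: $89,400 | Harbor Housing: $81,500 | Winslow Outreach: $93,200 | East Recovery: $106,550 | Lakeview Mentoring: $117,600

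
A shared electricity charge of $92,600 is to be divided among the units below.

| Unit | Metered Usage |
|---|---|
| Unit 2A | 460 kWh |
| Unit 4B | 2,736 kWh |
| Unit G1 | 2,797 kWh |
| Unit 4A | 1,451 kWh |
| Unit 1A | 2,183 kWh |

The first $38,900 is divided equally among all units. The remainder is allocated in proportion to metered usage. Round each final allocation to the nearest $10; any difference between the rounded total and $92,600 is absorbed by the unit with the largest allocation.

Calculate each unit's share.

Unit 2A: $10,350; Unit 4B: $23,040; Unit G1: $23,380; Unit 4A: $15,870; Unit 1A: $19,960

Equal tier: $38,900 ÷ 5 = $7,780 apiece.
Remainder $53,700 by metered usage (total 9,627): Unit 2A 2,565.91 → $2,570; Unit 4B 15,261.58 → $15,260; Unit G1 15,601.84 → $15,600; Unit 4A 8,093.77 → $8,090; Unit 1A 12,176.91 → $12,180.
Totals: Unit 2A $7,780 + $2,570 = $10,350; Unit 4B $7,780 + $15,260 = $23,040; Unit G1 $7,780 + $15,600 = $23,380; Unit 4A $7,780 + $8,090 = $15,870; Unit 1A $7,780 + $12,180 = $19,960.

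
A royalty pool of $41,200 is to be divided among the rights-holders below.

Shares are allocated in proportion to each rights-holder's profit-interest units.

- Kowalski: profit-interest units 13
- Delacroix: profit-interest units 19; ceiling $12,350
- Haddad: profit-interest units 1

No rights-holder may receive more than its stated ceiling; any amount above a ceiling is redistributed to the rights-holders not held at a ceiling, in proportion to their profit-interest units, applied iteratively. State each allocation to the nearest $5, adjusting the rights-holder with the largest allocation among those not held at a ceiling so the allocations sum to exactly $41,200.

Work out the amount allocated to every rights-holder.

Kowalski: $26,790 | Delacroix: $12,350 | Haddad: $2,060

Profit-interest units total: 33.
Pro-rata shares before constraints: Kowalski 16,230.30; Delacroix 23,721.21; Haddad 1,248.48.
Held at cap: Delacroix ($12,350); balance $28,850 reallocated over remaining profit-interest units 14.
Remaining shares: Kowalski 26,789.29 → $26,790; Haddad 2,060.71 → $2,060.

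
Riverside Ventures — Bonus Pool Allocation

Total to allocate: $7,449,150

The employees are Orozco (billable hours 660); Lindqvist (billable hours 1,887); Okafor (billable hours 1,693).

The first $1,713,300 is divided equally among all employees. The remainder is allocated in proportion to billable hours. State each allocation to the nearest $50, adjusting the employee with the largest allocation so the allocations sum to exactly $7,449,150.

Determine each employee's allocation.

Orozco: $1,463,950; Lindqvist: $3,123,800; Okafor: $2,861,400

$1,713,300 shared equally gives $571,100 per employee.
Remainder $5,735,850 by billable hours (total 4,240): Orozco 892,844.58 → $892,850; Lindqvist 2,552,723.81 → $2,552,700; Okafor 2,290,281.62 → $2,290,300.
Totals: Orozco $571,100 + $892,850 = $1,463,950; Lindqvist $571,100 + $2,552,700 = $3,123,800; Okafor $571,100 + $2,290,300 = $2,861,400.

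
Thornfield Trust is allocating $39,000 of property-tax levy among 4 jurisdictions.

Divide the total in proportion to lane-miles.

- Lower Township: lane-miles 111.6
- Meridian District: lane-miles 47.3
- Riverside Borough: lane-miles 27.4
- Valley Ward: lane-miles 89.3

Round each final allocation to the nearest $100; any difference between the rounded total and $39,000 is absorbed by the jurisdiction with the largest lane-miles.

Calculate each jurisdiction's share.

Total lane-miles = 111.6 + 47.3 + 27.4 + 89.3 = 275.6.
Proportional shares: Lower Township 15,792.45; Meridian District 6,693.40; Riverside Borough 3,877.36; Valley Ward 12,636.79.
At nearest $100: Lower Township $15,800; Meridian District $6,700; Riverside Borough $3,900; Valley Ward $12,600. Sum = $39,000.
No rounding difference to absorb.

Lower Township: $15,800; Meridian District: $6,700; Riverside Borough: $3,900; Valley Ward: $12,600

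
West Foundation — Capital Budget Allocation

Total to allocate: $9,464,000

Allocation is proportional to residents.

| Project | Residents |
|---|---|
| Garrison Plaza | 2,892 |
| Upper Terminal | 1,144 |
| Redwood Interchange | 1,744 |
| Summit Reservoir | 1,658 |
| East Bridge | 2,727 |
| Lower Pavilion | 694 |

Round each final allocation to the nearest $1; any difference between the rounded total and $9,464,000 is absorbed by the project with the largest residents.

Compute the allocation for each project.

Combined residents = 2,892 + 1,144 + 1,744 + 1,658 + 2,727 + 694 = 10,859.
Pro-rata amounts: Garrison Plaza 2,520,479.60; Upper Terminal 997,036.19; Redwood Interchange 1,519,957.27; Summit Reservoir 1,445,005.25; East Bridge 2,376,676.31; Lower Pavilion 604,845.38.
At nearest $1: Garrison Plaza $2,520,480; Upper Terminal $997,036; Redwood Interchange $1,519,957; Summit Reservoir $1,445,005; East Bridge $2,376,676; Lower Pavilion $604,845. Sum = $9,463,999.
Difference $9,464,000 − $9,463,999 = +$1 applied to largest residents (Garrison Plaza): Garrison Plaza becomes $2,520,481.

Garrison Plaza: $2,520,481 · Upper Terminal: $997,036 · Redwood Interchange: $1,519,957 · Summit Reservoir: $1,445,005 · East Bridge: $2,376,676 · Lower Pavilion: $604,845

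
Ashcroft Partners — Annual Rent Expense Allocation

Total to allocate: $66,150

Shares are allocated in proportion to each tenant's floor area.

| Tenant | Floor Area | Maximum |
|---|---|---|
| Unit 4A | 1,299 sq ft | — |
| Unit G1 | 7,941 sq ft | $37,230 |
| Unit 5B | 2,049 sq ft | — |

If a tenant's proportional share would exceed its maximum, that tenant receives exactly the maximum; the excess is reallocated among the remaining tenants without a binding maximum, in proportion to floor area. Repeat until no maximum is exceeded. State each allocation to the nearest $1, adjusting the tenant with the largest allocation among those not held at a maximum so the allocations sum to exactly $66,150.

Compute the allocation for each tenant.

Combined floor area = 11,289.
Proportional shares (ignoring caps): Unit 4A 7,611.73; Unit G1 46,531.77; Unit 5B 12,006.497.
Held at cap: Unit G1 ($37,230); balance $28,920 reallocated over remaining floor area 3,348.
Redistributed shares: Unit 4A 11,220.75 → $11,221; Unit 5B 17,699.25 → $17,699.

Unit 4A: $11,221 | Unit G1: $37,230 | Unit 5B: $17,699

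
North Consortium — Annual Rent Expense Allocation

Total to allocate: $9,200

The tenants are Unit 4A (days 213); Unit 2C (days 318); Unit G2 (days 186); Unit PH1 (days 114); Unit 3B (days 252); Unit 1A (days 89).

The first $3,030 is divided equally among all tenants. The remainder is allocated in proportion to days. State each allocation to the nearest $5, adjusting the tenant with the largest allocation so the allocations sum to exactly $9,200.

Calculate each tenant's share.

Unit 4A: $1,625 · Unit 2C: $2,180 · Unit G2: $1,485 · Unit PH1: $1,105 · Unit 3B: $1,830 · Unit 1A: $975

First tranche $3,030 split equally: $505 each.
Remainder $6,170 by days (total 1,172): Unit 4A 1,121.34 → $1,120; Unit 2C 1,674.11 → $1,675; Unit G2 979.20 → $980; Unit PH1 600.15 → $600; Unit 3B 1,326.66 → $1,325; Unit 1A 468.54 → $470.
Totals: Unit 4A $505 + $1,120 = $1,625; Unit 2C $505 + $1,675 = $2,180; Unit G2 $505 + $980 = $1,485; Unit PH1 $505 + $600 = $1,105; Unit 3B $505 + $1,325 = $1,830; Unit 1A $505 + $470 = $975.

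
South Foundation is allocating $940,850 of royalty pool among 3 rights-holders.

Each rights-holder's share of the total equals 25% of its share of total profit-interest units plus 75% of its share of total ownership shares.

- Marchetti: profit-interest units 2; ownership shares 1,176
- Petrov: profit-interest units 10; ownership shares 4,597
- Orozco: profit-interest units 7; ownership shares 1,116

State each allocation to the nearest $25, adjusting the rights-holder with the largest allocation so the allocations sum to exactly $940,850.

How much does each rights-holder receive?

Marchetti: $145,225 | Petrov: $594,650 | Orozco: $200,975

Totals — profit-interest units 19, ownership shares 6,889.
Composite weights (25% profit-interest units + 75% ownership shares): Marchetti 0.1543; Petrov 0.6321; Orozco 0.2136.
Proportional shares: Marchetti 145,216.42; Petrov 594,664.91; Orozco 200,968.67.
Rounded to nearest $25: Marchetti $145,225; Petrov $594,675; Orozco $200,975. Sum = $940,875.
Difference $940,850 − $940,875 = −$25 applied to largest allocation (Petrov): Petrov becomes $594,650.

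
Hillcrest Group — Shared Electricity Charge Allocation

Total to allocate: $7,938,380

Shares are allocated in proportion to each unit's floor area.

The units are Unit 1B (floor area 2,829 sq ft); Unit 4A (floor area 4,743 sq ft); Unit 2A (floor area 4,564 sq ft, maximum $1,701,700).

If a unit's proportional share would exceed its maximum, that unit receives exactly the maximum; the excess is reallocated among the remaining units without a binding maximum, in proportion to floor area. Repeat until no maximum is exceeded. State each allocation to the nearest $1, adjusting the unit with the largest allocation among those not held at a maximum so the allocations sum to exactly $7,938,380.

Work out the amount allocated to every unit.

Sum of floor area: 12,136.
Unconstrained shares: Unit 1B 1,850,500.74; Unit 4A 3,102,483.22; Unit 2A 2,985,396.04.
Cap binds for Unit 2A ($1,701,700); remaining pool $6,236,680 reallocated over remaining floor area 7,572.
Redistributed shares: Unit 1B 2,330,106.67 → $2,330,107; Unit 4A 3,906,573.33 → $3,906,573.

Unit 1B: $2,330,107 | Unit 4A: $3,906,573 | Unit 2A: $1,701,700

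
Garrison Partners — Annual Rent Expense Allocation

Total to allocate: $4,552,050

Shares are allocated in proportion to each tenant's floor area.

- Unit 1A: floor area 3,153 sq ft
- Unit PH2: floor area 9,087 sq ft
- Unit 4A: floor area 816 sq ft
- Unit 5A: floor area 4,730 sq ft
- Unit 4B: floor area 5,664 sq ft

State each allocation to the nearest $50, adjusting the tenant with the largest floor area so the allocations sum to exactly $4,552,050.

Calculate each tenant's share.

Unit 1A: $612,050; Unit PH2: $1,763,950; Unit 4A: $158,400; Unit 5A: $918,150; Unit 4B: $1,099,500

Floor area total: 3,153 + 9,087 + 816 + 4,730 + 5,664 = 23,450.
Proportional shares: Unit 1A 612,051.75; Unit PH2 1,763,943.64; Unit 4A 158,399.69; Unit 5A 918,174.69; Unit 4B 1,099,480.22.
Rounded to nearest $50: Unit 1A $612,050; Unit PH2 $1,763,950; Unit 4A $158,400; Unit 5A $918,150; Unit 4B $1,099,500. Sum = $4,552,050.
No rounding difference to absorb.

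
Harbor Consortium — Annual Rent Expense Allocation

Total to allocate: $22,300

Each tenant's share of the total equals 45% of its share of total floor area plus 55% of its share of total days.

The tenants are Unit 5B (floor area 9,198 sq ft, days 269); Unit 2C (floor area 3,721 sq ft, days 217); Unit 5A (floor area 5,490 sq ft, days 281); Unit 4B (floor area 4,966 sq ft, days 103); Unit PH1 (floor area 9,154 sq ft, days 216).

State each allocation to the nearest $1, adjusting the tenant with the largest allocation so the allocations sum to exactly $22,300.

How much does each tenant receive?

Totals — floor area 32,529, days 1,086.
Blended shares (45% floor area + 55% days): Unit 5B 0.2635; Unit 2C 0.1614; Unit 5A 0.2183; Unit 4B 0.1209; Unit PH1 0.2360.
Raw shares: Unit 5B 5,875.54; Unit 2C 3,598.65; Unit 5A 4,867.17; Unit 4B 2,695.24; Unit PH1 5,263.40.
At nearest $1: Unit 5B $5,876; Unit 2C $3,599; Unit 5A $4,867; Unit 4B $2,695; Unit PH1 $5,263. Sum = $22,300.
Rounded total matches; no reconciliation needed.

Unit 5B: $5,876 | Unit 2C: $3,599 | Unit 5A: $4,867 | Unit 4B: $2,695 | Unit PH1: $5,263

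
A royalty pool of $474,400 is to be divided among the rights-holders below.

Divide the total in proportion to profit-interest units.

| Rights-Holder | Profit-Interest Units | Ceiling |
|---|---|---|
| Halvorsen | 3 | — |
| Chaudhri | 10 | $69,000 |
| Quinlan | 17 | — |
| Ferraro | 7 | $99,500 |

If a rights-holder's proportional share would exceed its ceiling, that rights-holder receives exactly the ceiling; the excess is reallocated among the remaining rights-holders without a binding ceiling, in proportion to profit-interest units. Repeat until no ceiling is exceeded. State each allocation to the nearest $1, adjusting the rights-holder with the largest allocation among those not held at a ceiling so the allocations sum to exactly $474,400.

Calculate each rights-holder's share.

Halvorsen: $45,885; Chaudhri: $69,000; Quinlan: $260,015; Ferraro: $99,500

Total profit-interest units = 37.
Pro-rata shares before constraints: Halvorsen 38,464.86; Chaudhri 128,216.22; Quinlan 217,967.57; Ferraro 89,751.35.
Capped: Chaudhri ($69,000); balance $405,400 reallocated over remaining profit-interest units 27.
Capped: Ferraro ($99,500); balance $305,900 reallocated over remaining profit-interest units 20.
Shares after redistribution: Halvorsen 45,885.00 → $45,885; Quinlan 260,015.00 → $260,015.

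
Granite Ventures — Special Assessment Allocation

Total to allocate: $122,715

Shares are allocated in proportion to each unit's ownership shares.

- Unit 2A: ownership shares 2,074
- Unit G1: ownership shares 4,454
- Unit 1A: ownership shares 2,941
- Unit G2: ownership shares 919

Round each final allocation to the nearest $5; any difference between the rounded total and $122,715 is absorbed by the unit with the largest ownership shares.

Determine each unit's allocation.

Unit 2A: $24,500; Unit G1: $52,620; Unit 1A: $34,740; Unit G2: $10,855

Total ownership shares = 2,074 + 4,454 + 2,941 + 919 = 10,388.
Pro-rata amounts: Unit 2A 24,500.47; Unit G1 52,615.77; Unit 1A 34,742.47; Unit G2 10,856.28.
At nearest $5: Unit 2A $24,500; Unit G1 $52,615; Unit 1A $34,740; Unit G2 $10,855. Sum = $122,710.
Difference $122,715 − $122,710 = +$5 applied to largest ownership shares (Unit G1): Unit G1 becomes $52,620.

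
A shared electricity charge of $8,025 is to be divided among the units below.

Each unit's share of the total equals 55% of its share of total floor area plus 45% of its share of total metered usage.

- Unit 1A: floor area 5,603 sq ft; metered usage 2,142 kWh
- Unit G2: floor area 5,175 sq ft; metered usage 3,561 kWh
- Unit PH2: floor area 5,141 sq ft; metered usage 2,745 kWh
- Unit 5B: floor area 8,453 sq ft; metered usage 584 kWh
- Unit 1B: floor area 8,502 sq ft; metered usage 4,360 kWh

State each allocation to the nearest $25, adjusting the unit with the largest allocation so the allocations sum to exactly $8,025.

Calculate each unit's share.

Unit 1A: $1,325 | Unit G2: $1,650 | Unit PH2: $1,425 | Unit 5B: $1,300 | Unit 1B: $2,325

Totals — floor area 32,874, metered usage 13,392.
Blended shares (55% floor area + 45% metered usage): Unit 1A 0.1657; Unit G2 0.2062; Unit PH2 0.1782; Unit 5B 0.1610; Unit 1B 0.2887.
Pro-rata amounts: Unit 1A 1,329.88; Unit G2 1,655.06; Unit PH2 1,430.45; Unit 5B 1,292.40; Unit 1B 2,317.21.
After rounding ($25): Unit 1A $1,325; Unit G2 $1,650; Unit PH2 $1,425; Unit 5B $1,300; Unit 1B $2,325. Sum = $8,025.
Sum already equals the total — no adjustment.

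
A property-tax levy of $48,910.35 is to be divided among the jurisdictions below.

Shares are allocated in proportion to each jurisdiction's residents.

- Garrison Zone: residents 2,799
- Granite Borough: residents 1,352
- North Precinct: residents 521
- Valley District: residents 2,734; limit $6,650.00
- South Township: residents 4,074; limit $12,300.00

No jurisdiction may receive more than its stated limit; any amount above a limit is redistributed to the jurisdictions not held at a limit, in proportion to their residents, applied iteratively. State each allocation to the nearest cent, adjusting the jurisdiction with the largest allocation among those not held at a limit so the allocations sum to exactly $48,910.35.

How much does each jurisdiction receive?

Garrison Zone: $17,949.28; Granite Borough: $8,670.03; North Precinct: $3,341.04; Valley District: $6,650.00; South Township: $12,300.00

Combined residents = 11,480.
Proportional shares (ignoring caps): Garrison Zone 11,925.0932; Granite Borough 5,760.1736; North Precinct 2,219.7119; Valley District 11,648.1618; South Township 17,357.2096.
Cap binds for Valley District ($6,650.00), South Township ($12,300.00); balance $29,960.35 reallocated over remaining residents 4,672.
Remaining shares: Garrison Zone 17,949.2765 → $17,949.28; Granite Borough 8,670.0328 → $8,670.03; North Precinct 3,341.0407 → $3,341.04.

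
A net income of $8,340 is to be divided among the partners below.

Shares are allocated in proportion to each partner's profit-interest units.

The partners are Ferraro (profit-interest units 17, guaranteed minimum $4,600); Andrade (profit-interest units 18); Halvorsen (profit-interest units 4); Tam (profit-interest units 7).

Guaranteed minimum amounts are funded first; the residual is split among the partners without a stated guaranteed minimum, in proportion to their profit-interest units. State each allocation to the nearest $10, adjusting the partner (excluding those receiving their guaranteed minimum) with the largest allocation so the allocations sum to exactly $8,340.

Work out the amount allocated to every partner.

Ferraro: $4,600 · Andrade: $2,320 · Halvorsen: $520 · Tam: $900

Fund the minimums — Ferraro $4,600. Balance $3,740.
Balance split over remaining profit-interest units 29: Andrade 2,321.38 → $2,320; Halvorsen 515.86 → $520; Tam 902.76 → $900.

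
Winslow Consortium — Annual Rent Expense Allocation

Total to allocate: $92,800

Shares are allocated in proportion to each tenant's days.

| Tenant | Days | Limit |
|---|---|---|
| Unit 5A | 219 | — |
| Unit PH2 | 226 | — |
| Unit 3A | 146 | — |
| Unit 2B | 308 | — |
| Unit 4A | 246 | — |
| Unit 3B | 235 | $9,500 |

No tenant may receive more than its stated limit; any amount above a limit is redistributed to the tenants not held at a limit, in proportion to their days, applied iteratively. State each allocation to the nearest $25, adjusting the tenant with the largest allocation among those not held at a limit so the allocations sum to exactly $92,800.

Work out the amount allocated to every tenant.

Unit 5A: $15,925 · Unit PH2: $16,450 · Unit 3A: $10,625 · Unit 2B: $22,400 · Unit 4A: $17,900 · Unit 3B: $9,500

Sum of days: 1,380.
Proportional shares (ignoring caps): Unit 5A 14,726.96; Unit PH2 15,197.68; Unit 3A 9,817.97; Unit 2B 20,711.88; Unit 4A 16,542.61; Unit 3B 15,802.90.
Capped: Unit 3B ($9,500); balance $83,300 reallocated over remaining days 1,145.
Remaining shares: Unit 5A 15,932.49 → $15,925; Unit PH2 16,441.75 → $16,450; Unit 3A 10,621.66 → $10,625; Unit 2B 22,407.34 → $22,400; Unit 4A 17,896.77 → $17,900.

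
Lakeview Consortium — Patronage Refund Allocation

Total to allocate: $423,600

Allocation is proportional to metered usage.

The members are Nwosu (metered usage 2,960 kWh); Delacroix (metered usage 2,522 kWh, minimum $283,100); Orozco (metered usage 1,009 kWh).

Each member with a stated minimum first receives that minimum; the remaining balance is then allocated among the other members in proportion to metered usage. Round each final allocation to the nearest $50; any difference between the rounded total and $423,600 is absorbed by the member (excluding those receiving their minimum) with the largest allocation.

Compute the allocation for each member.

Nwosu: $104,800 · Delacroix: $283,100 · Orozco: $35,700

Fund the minimums — Delacroix $283,100. Residual $140,500.
Residual split over remaining metered usage 3,969: Nwosu 104,782.06 → $104,800; Orozco 35,717.94 → $35,700.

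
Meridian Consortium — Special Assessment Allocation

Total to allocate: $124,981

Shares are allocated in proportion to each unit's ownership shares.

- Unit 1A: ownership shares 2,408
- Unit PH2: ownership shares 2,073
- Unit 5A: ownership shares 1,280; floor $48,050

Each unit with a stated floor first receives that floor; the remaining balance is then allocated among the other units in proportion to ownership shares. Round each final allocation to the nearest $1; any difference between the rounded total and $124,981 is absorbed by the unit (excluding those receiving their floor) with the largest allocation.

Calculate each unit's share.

Minimums first: Unit 5A $48,050. Balance $76,931.
Balance split over remaining ownership shares 4,481: Unit 1A 41,341.18 → $41,341; Unit PH2 35,589.82 → $35,590.

Unit 1A: $41,341; Unit PH2: $35,590; Unit 5A: $48,050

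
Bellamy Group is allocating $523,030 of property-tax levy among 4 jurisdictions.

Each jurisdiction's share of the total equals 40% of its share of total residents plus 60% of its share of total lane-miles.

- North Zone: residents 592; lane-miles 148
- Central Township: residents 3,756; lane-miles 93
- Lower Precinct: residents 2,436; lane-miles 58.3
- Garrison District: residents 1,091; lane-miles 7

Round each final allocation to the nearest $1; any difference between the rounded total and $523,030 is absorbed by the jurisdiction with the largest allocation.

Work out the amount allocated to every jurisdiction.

North Zone: $167,360; Central Township: $195,067; Lower Precinct: $124,447; Garrison District: $36,156

Residents total 7,875; lane-miles total 306.3.
Combined weights (40% residents + 60% lane-miles): North Zone 0.3200; Central Township 0.3730; Lower Precinct 0.2379; Garrison District 0.0691.
Proportional shares: North Zone 167,360.02; Central Township 195,066.81; Lower Precinct 124,447.19; Garrison District 36,155.98.
Rounded to nearest $1: North Zone $167,360; Central Township $195,067; Lower Precinct $124,447; Garrison District $36,156. Sum = $523,030.
No rounding difference to absorb.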